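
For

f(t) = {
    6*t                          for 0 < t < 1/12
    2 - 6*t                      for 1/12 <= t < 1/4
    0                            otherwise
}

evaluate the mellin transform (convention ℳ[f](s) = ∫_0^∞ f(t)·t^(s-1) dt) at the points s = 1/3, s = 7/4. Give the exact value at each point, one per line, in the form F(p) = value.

F(1/3) = 2**(1/3)*(39 - 14*3**(2/3))/16
F(7/4) = sqrt(2)*(69 - 10*3**(1/4))/1848

invert the common scale on t to get 2*t on [0, 1/4); 2 - 2*t on [1/4, 3/4)
peel off the common scale on t: t on [0, 1/2); 2 - t on [1/2, 3/2)
the 2 pieces separated at 1/12 each add one integral
segment 0 to 1/12 holds 6*t; add its integral
on [1/12, 1/4): add ∫ (2 - 6*t)·t^(s-1) dt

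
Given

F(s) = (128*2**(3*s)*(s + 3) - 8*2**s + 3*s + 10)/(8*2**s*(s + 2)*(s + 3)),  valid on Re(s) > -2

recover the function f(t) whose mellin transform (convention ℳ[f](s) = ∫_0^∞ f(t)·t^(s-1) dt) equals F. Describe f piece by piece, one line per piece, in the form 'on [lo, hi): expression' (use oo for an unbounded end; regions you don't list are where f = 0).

linearity at 1/2, 1 turns ℳ[f](s) into 3 summed integrals
segment 0 to 1/2 holds 2*t**2; add its integral
between 1/2 and 1 the integrand is t**3·t^(s-1)
over [1, 4), the kernel integral of t**2 enters the sum

on [0, 1/2): 2*t**2
on [1/2, 1): t**3
on [1, 4): t**2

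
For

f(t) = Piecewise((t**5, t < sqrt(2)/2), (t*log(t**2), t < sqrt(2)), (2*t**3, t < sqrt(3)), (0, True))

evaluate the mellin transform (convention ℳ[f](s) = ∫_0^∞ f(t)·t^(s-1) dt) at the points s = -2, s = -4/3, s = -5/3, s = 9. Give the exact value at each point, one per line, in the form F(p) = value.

F(-2) = sqrt(2)*(-18*log(2) - 11 + 12*sqrt(6))/12
F(-4/3) = 3*2**(1/6)*(-748*2**(2/3) - log(2**(110*2**(2/3) + 220)) + 44*6**(5/6) + 1325)/220
F(-5/3) = 3*2**(1/3)*(-50*2**(1/3) - log(2**(10*2**(1/3) + 20)) + 10*6**(2/3) + 61)/40
F(9) = 205*log(2)/64 + 14810143/134400

reversing the power substitution: t**(5/2) on [0, 1/2); sqrt(t)*log(t) on [1/2, 2); 2*t**(3/2) on [2, 3)
undo the shared t-power: t**2 on [0, 1/2); log(t) on [1/2, 2); 2*t on [2, 3)
integrate the 3 segments split at sqrt(2)/2, sqrt(2), then add the results
segment 0 to sqrt(2)/2 holds t**5; add its integral
segment [sqrt(2)/2, sqrt(2)) carries t*log(t**2); integrate it
segment [sqrt(2), sqrt(3)) carries 2*t**3; integrate it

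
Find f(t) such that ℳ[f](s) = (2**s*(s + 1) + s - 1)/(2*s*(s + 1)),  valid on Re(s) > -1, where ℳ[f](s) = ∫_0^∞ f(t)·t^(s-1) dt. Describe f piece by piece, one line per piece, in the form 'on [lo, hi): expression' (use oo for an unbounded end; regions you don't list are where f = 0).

on [0, 1): t
on [1, 2): 1/2

f breaks at 1 into 2 integrals to sum
[0, 1) adds the kernel integral of t
on [1, 2) integrate f = 1/2 against the kernel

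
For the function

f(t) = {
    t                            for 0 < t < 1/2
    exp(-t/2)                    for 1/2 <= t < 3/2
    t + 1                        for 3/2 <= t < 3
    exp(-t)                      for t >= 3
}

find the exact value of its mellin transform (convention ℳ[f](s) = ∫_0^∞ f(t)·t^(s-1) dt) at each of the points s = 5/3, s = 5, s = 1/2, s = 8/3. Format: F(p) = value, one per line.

along the cuts 1/2, 3/2, 3, ℳ[f](s) splits into 4 integrals
segment 0 to 1/2 holds t; add its integral
segment 1/2 to 3/2 holds exp(-t/2); add its integral
on [3/2, 3) integrate f = (t + 1) against the kernel
over [3, ∞), the kernel integral of exp(-t) enters the sum

F(5/3) = 2**(1/3)*(-279*3**(2/3) - 640*2**(1/3)*uppergamma(5/3, 3/4) + 15 + 160*2**(2/3)*uppergamma(5/3, 3) + 640*2**(1/3)*uppergamma(5/3, 1/4) + 828*6**(2/3))/320
F(5) = -12993*exp(-3/4)/8 + 393*exp(-3) + 80009/480 + 7889*exp(-1/4)/8
F(1/2) = sqrt(2)*(-3*sqrt(3)/2 - sqrt(pi)*erfc(sqrt(3)/2) + sqrt(2)*sqrt(pi)*erfc(sqrt(3))/2 + 1/6 + sqrt(pi)*erfc(1/2) + 2*sqrt(6))
F(8/3) = 2**(1/3)*(-2816*2**(1/3)*uppergamma(8/3, 3/4) - 621*3**(2/3) + 12 + 352*2**(2/3)*uppergamma(8/3, 3) + 2816*2**(1/3)*uppergamma(8/3, 1/4) + 3780*6**(2/3))/704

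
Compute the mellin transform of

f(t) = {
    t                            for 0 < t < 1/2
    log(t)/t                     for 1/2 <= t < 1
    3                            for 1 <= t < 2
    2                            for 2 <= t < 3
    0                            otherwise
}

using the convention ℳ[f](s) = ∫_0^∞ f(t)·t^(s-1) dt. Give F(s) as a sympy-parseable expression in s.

along the cuts 1/2, 1, 2, ℳ[f](s) splits into 4 integrals
for t in [0, 1/2): the term is ∫ t·t^(s-1)
over [1/2, 1), the kernel integral of log(t)/t enters the sum
for t in [1, 2): the term is ∫ 3·t^(s-1)
segment [2, 3) carries 2; integrate it

(2*2**(2*s)*(s + 1)*(s**2 - 2*s + 1) - 2*2**s*s*(s + 1) - 6*2**s*(s + 1)*(s**2 - 2*s + 1) + 4*6**s*(s + 1)*(s**2 - 2*s + 1) + 4*s**2*(s + 1)*log(2) - 4*s*(s + 1)*log(2) + 4*s*(s + 1) + s*(s**2 - 2*s + 1))/(2*2**s*s*(s + 1)*(s**2 - 2*s + 1))
  Re(s) > -1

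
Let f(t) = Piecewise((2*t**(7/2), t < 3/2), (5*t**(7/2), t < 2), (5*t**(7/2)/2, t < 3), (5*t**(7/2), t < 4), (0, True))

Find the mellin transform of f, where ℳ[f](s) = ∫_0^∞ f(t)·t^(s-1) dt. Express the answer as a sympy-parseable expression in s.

(5*2**(s + 7/2) - 5*3**(s + 7/2) - 6*(3/2)**(s + 7/2) + 10*4**(s + 7/2))/(2*s + 7)
  Re(s) > -7/2

decompose at 3/2, 2, 3; ℳ[f](s) sums the 4 pieces' integrals
∫ 2*t**(7/2)·t^(s-1) over [0, 3/2)
segment [3/2, 2) carries 5*t**(7/2); integrate it
the [2, 3) slice contributes ∫ 5*t**(7/2)/2·t^(s-1) dt
piece [3, 4): integrate 5*t**(7/2) against the kernel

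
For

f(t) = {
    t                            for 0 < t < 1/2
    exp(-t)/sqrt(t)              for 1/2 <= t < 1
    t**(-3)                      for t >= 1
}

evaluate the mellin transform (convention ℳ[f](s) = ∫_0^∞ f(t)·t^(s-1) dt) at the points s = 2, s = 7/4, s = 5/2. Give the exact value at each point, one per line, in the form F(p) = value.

the shared t-power comes off first: sqrt(t) on [0, 1/2); exp(-t)/t on [1/2, 1); t**(-7/2) on [1, ∞)
reversing the shared t-power: t**(3/2) on [0, 1/2); exp(-t) on [1/2, 1); t**(-5/2) on [1, ∞)
summing 3 kernel integrals split by 1/2, 1 yields ℳ[f](s)
on [0, 1/2): add ∫ t·t^(s-1) dt
piece [1/2, 1): integrate exp(-t)/sqrt(t) against the kernel
piece [1, ∞): integrate t**(-3) against the kernel

F(2) = -exp(-1) - sqrt(pi)*erfc(1)/2 + sqrt(pi)*erfc(sqrt(2)/2)/2 + sqrt(2)*exp(-1/2)/2 + 25/24
F(7/4) = -uppergamma(5/4, 1) + 2**(1/4)/22 + uppergamma(5/4, 1/2) + 4/5
F(5/2) = -2*exp(-1) + sqrt(2)/56 + 3*exp(-1/2)/2 + 2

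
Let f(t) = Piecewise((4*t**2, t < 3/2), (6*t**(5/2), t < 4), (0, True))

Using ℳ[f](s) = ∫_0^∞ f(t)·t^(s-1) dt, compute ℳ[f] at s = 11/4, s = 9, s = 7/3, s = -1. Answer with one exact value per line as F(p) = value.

F(11/4) = -243*2**(3/4)*3**(1/4)/56 + 81*2**(1/4)*3**(3/4)/38 + 8192*sqrt(2)/7
F(9) = 566939757453/129536 - 531441*sqrt(6)/23552
F(7/3) = -729*2**(1/6)*3**(5/6)/232 + 243*2**(2/3)*3**(1/3)/104 + 18432*2**(2/3)/29
F(-1) = 38 - 3*sqrt(6)

linearity at 3/2 turns ℳ[f](s) into 2 summed integrals
[0, 3/2) adds the kernel integral of 4*t**2
∫ over [3/2, 4) of 6*t**(5/2)·t^(s-1) joins the sum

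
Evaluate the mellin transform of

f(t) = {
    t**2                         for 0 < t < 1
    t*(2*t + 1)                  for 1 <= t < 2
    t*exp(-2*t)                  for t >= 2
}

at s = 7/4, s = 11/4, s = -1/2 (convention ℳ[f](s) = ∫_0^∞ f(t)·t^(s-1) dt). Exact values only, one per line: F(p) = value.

F(7/4) = -104/165 + 2**(1/4)*uppergamma(11/4, 4)/8 + 944*2**(3/4)/165
F(11/4) = -136/285 + 2**(1/4)*uppergamma(15/4, 4)/16 + 2528*2**(3/4)/285
F(-1/2) = -8/3 + sqrt(2)*sqrt(pi)*erfc(2)/2 + 14*sqrt(2)/3

remove the shared t-power first: t on [0, 1); 2*t + 1 on [1, 2); exp(-2*t) on [2, ∞)
slice at 1, 2, transform all 3 pieces, and sum them
over [0, 1), the kernel integral of t**2 enters the sum
∫ over [1, 2) of t*(2*t + 1)·t^(s-1) joins the sum
[2, ∞) adds the kernel integral of t*exp(-2*t)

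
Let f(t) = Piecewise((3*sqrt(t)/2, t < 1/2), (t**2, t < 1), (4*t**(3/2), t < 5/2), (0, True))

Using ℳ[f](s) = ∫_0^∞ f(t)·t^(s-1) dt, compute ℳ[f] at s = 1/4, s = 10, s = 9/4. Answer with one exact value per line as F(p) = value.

F(1/4) = -116/63 - 2**(3/4)/18 + 2**(1/4) + 20*2**(1/4)*5**(3/4)/7
F(10) = -99677/376832 + sqrt(2)/14336 + 48828125*sqrt(10)/11776
F(9/4) = -212/255 - 2**(3/4)/136 + 3*2**(1/4)/44 + 25*2**(1/4)*5**(3/4)/3

summing 3 kernel integrals split by 1/2, 1 yields ℳ[f](s)
piece [0, 1/2): integrate 3*sqrt(t)/2 against the kernel
∫ over [1/2, 1) of t**2·t^(s-1) joins the sum
over [1, 5/2), the kernel integral of 4*t**(3/2) enters the sum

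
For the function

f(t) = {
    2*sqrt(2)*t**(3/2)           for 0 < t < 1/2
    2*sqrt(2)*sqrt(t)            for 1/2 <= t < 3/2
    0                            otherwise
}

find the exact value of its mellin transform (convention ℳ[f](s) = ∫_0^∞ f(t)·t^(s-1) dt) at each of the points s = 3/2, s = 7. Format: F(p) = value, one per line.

F(3/2) = 25*sqrt(2)/12
F(7) = -19/16320 + 729*sqrt(3)/160

invert the common scale on t to get t**(3/2) on [0, 1); 2*sqrt(t) on [1, 3)
summing 2 kernel integrals split by 1/2 yields ℳ[f](s)
∫ over [0, 1/2) of 2*sqrt(2)*t**(3/2)·t^(s-1) joins the sum
on [1/2, 3/2) integrate f = 2*sqrt(2)*sqrt(t) against the kernel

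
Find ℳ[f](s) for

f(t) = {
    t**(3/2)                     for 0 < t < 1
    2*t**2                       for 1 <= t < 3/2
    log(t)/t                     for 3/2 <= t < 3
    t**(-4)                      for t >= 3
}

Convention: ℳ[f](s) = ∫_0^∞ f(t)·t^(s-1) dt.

(324*2**s*(s - 4)*(s + 2)*(s**2 - 2*s + 1) - 324*2**s*(s - 4)*(2*s + 3)*(s**2 - 2*s + 1) - 108*3**s*s*(s - 4)*(s + 2)*(2*s + 3)*log(3) + 108*3**s*s*(s - 4)*(s + 2)*(2*s + 3)*log(2) - 108*3**s*(s - 4)*(s + 2)*(2*s + 3)*log(2) + 108*3**s*(s - 4)*(s + 2)*(2*s + 3) + 108*3**s*(s - 4)*(s + 2)*(2*s + 3)*log(3) + 729*3**s*(s - 4)*(2*s + 3)*(s**2 - 2*s + 1) + 54*6**s*s*(s - 4)*(s + 2)*(2*s + 3)*log(3) - 54*6**s*(s - 4)*(s + 2)*(2*s + 3)*log(3) - 54*6**s*(s - 4)*(s + 2)*(2*s + 3) - 2*6**s*(s + 2)*(2*s + 3)*(s**2 - 2*s + 1))/(162*2**s*(s - 4)*(s + 2)*(2*s + 3)*(s**2 - 2*s + 1))
  -3/2 < Re(s) < 4

cuts at 1, 3/2, 3: linearity sums the 4 kernel integrals
on [0, 1): add ∫ t**(3/2)·t^(s-1) dt
on [1, 3/2) integrate f = 2*t**2 against the kernel
the [3/2, 3) slice contributes ∫ log(t)/t·t^(s-1) dt
on [3, ∞) integrate f = t**(-4) against the kernel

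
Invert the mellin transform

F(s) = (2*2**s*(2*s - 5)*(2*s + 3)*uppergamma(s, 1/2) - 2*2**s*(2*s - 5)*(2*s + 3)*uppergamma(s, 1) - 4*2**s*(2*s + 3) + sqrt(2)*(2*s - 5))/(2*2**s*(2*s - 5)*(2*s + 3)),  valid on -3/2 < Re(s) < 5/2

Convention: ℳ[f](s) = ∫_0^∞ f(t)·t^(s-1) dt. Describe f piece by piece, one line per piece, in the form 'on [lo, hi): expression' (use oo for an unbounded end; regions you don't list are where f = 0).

on [0, 1/2): t**(3/2)
on [1/2, 1): exp(-t)
on [1, oo): t**(-5/2)

the 3 pieces separated at 1/2, 1 each add one integral
[0, 1/2) adds the kernel integral of t**(3/2)
segment [1/2, 1) carries exp(-t); integrate it
for t in [1, ∞): the term is ∫ t**(-5/2)·t^(s-1)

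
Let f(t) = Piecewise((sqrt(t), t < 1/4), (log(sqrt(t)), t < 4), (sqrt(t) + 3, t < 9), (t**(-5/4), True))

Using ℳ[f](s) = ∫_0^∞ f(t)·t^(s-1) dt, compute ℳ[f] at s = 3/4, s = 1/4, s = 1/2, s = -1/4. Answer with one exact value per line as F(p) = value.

undo the power substitution: t on [0, 1/2); log(t) on [1/2, 2); t + 3 on [2, 3); …
the 4 pieces separated at 1/4, 4, 9 each add one integral
for t in [0, 1/4): the term is ∫ sqrt(t)·t^(s-1)
over [1/4, 4), the kernel integral of log(sqrt(t)) enters the sum
∫ (sqrt(t) + 3)·t^(s-1) over [4, 9)
on [9, ∞): add ∫ t**(-5/4)·t^(s-1) dt

F(3/4) = sqrt(2)*(-1139 + 30*sqrt(2) + 270*log(2) + 864*sqrt(6))/90
F(1/4) = sqrt(2)*(-330 + sqrt(2) + 108*log(2) + 144*sqrt(6))/18
F(1/2) = 4*sqrt(3)/27 + 5*log(2) + 33/4
F(-1/4) = sqrt(2)*(-486*log(2) + sqrt(2) + 648)/81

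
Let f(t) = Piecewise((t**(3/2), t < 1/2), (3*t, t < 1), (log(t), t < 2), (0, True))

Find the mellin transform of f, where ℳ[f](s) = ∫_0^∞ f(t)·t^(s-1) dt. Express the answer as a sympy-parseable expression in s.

(-2*2**(2*s)*(s + 1)*(2*s + 3) + 6*2**s*s**2*(2*s + 3) + 2*2**s*(s + 1)*(2*s + 3) + 4**s*s*(s + 1)*(2*s + 3)*log(4) + sqrt(2)*s**2*(s + 1) - 3*s**2*(2*s + 3))/(2*2**s*s**2*(s + 1)*(2*s + 3))
  Re(s) > -3/2

f breaks at 1/2, 1 into 3 integrals to sum
∫ t**(3/2)·t^(s-1) over [0, 1/2)
segment [1/2, 1) carries 3*t; integrate it
for t in [1, 2): the term is ∫ log(t)·t^(s-1)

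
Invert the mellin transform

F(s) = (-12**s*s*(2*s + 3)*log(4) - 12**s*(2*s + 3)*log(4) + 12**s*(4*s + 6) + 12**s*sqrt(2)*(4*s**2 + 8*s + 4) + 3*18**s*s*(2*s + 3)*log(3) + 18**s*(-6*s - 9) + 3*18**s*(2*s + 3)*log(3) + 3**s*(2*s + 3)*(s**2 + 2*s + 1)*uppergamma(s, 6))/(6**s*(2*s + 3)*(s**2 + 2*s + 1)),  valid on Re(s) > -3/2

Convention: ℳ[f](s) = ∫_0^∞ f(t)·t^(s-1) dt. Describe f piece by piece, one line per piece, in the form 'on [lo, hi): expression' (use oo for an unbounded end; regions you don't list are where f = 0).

on [0, 2): t**(3/2)
on [2, 3): t*log(t)
on [3, oo): exp(-2*t)

integrate the 3 segments split at 2, 3, then add the results
segment 0 to 2 holds t**(3/2); add its integral
the [2, 3) slice contributes ∫ t*log(t)·t^(s-1) dt
segment 3 to ∞ holds exp(-2*t); add its integral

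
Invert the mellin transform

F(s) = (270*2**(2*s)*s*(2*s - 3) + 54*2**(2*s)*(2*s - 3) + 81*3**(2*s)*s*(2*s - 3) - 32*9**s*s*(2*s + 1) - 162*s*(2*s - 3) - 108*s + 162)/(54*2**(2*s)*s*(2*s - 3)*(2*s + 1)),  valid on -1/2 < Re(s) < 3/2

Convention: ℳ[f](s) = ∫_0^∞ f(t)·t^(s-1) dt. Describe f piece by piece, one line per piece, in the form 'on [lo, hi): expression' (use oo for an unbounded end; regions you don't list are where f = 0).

on [0, 1/4): sqrt(t)
on [1/4, 1): 2*sqrt(t) + 1
on [1, 9/4): sqrt(t)/2
on [9/4, oo): t**(-3/2)

the power substitution comes off first: t on [0, 1/2); 2*t + 1 on [1/2, 1); t/2 on [1, 3/2); …
linearity at 1/4, 1, 9/4 turns ℳ[f](s) into 4 summed integrals
over [0, 1/4), the kernel integral of sqrt(t) enters the sum
[1/4, 1) adds the kernel integral of (2*sqrt(t) + 1)
∫ sqrt(t)/2·t^(s-1) over [1, 9/4)
segment 9/4 to ∞ holds t**(-3/2); add its integral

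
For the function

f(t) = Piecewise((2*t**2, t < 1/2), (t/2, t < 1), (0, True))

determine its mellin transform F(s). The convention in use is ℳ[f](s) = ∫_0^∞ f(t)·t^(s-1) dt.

invert the shared t-power to get 2*t**3 on [0, 1/2); t**2/2 on [1/2, 1)
reversing the shared t-power: 2*t on [0, 1/2); 1/2 on [1/2, 1)
back out the common scale on t: t on [0, 1); 1/2 on [1, 2)
breakpoints 1/2: one integral from each of the 2 segments
segment 0 to 1/2 holds 2*t**2; add its integral
[1/2, 1) adds the kernel integral of t/2

(2*2**s*(s + 2) + s)/(4*2**s*(s + 1)*(s + 2))
  Re(s) > -2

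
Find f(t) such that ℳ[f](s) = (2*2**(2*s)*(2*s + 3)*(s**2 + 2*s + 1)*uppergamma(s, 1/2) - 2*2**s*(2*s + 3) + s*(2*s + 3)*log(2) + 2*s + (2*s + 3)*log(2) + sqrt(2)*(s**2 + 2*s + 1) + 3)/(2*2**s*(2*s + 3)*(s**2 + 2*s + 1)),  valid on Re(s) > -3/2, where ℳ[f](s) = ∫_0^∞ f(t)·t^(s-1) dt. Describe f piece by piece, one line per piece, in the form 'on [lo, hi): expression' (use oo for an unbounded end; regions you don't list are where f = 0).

on [0, 1/2): t**(3/2)
on [1/2, 1): t*log(t)
on [1, oo): exp(-t/2)

treat the 3 regions marked off by 1/2, 1 separately and sum
on [0, 1/2): add ∫ t**(3/2)·t^(s-1) dt
on [1/2, 1): add ∫ t*log(t)·t^(s-1) dt
over [1, ∞), the kernel integral of exp(-t/2) enters the sum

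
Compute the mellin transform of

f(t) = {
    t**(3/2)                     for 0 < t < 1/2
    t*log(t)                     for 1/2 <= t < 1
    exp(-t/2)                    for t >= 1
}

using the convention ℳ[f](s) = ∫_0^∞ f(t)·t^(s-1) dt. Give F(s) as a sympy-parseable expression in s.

treat the 3 regions marked off by 1/2, 1 separately and sum
the [0, 1/2) slice contributes ∫ t**(3/2)·t^(s-1) dt
for t in [1/2, 1): the term is ∫ t*log(t)·t^(s-1)
between 1 and ∞ the integrand is exp(-t/2)·t^(s-1)

(2*2**(2*s)*(2*s + 3)*(s**2 + 2*s + 1)*uppergamma(s, 1/2) - 2*2**s*(2*s + 3) + s*(2*s + 3)*log(2) + 2*s + (2*s + 3)*log(2) + sqrt(2)*(s**2 + 2*s + 1) + 3)/(2*2**s*(2*s + 3)*(s**2 + 2*s + 1))
  Re(s) > -3/2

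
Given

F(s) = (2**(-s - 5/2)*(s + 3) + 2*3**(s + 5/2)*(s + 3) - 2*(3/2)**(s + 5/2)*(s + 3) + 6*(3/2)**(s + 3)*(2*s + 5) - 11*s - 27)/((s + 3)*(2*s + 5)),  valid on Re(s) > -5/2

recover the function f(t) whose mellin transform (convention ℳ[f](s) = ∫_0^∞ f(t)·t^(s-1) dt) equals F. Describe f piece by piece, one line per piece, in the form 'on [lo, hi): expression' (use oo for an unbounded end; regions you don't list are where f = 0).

on [0, 1/2): t**(5/2)
on [1/2, 1): t**(5/2)/2
on [1, 3/2): 6*t**3
on [3/2, 3): t**(5/2)

integrate the 4 segments split at 1/2, 1, 3/2, then add the results
segment 0 to 1/2 holds t**(5/2); add its integral
∫ over [1/2, 1) of t**(5/2)/2·t^(s-1) joins the sum
on [1, 3/2): add ∫ 6*t**3·t^(s-1) dt
for t in [3/2, 3): the term is ∫ t**(5/2)·t^(s-1)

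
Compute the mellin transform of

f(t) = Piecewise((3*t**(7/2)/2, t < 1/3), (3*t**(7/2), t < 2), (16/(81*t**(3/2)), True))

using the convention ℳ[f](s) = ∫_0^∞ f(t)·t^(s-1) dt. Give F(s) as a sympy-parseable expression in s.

undo the shared t-power: 3*t**(3/2)/2 on [0, 1/3); 3*t**(3/2) on [1/3, 2); 16/(81*t**(7/2)) on [2, ∞)
invert the shared t-power to get 3*t/2 on [0, 1/3); 3*t on [1/3, 2); 16/(81*t**4) on [2, ∞)
strip the common scale on t: t on [0, 1/2); 2*t on [1/2, 3); t**(-4) on [3, ∞)
breakpoints 1/3, 2: one integral from each of the 3 segments
∫ 3*t**(7/2)/2·t^(s-1) over [0, 1/3)
segment [1/3, 2) carries 3*t**(7/2); integrate it
segment 2 to ∞ holds 16/(81*t**(3/2)); add its integral

3**(-s - 9/2)*(6**(s + 1/2)*(-16*s - 56) + 6**(s + 9/2)*(6*s - 9) - 18*s + 27)/((2*s - 3)*(2*s + 7))
  -7/2 < Re(s) < 3/2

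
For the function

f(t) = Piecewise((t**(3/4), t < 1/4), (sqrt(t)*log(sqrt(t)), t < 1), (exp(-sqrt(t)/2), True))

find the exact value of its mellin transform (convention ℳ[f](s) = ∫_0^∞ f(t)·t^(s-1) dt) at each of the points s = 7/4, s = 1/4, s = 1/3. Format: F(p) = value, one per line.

peel off the power substitution: t**(3/2) on [0, 1/2); t*log(t) on [1/2, 1); exp(-t/2) on [1, ∞)
the 3 pieces separated at 1/4, 1 each add one integral
∫ t**(3/4)·t^(s-1) over [0, 1/4)
∫ over [1/4, 1) of sqrt(t)*log(sqrt(t))·t^(s-1) joins the sum
for t in [1, ∞): the term is ∫ exp(-sqrt(t)/2)·t^(s-1)

F(7/4) = -559/6480 + sqrt(2)/324 + sqrt(2)*log(2)/72 + 30*sqrt(2)*sqrt(pi)*erfc(sqrt(2)/2) + 84*exp(-1/2)
F(1/4) = sqrt(2)*(-23*sqrt(2) + 16 + 24*log(2) + 144*sqrt(pi)*erfc(sqrt(2)/2))/72
F(1/3) = 2**(1/3)*(-234*2**(2/3) + 75*sqrt(2) + 117 + 195*log(2) + 1300*2**(1/3)*uppergamma(2/3, 1/2))/650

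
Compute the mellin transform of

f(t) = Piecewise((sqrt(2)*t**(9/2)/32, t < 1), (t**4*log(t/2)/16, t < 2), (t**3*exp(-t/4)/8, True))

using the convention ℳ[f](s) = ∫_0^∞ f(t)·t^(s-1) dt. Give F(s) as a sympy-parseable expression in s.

invert the common scale on t to get t**(9/2) on [0, 1/2); t**4*log(t) on [1/2, 1); t**3*exp(-t/2) on [1, ∞)
remove the shared t-power first: t**(5/2) on [0, 1/2); t**2*log(t) on [1/2, 1); t*exp(-t/2) on [1, ∞)
remove the shared t-power first: t**(3/2) on [0, 1/2); t*log(t) on [1/2, 1); exp(-t/2) on [1, ∞)
treat the 3 regions marked off by 1, 2 separately and sum
[0, 1) adds the kernel integral of sqrt(2)*t**(9/2)/32
segment [1, 2) carries t**4*log(t/2)/16; integrate it
on [2, ∞): add ∫ t**3*exp(-t/4)/8·t^(s-1) dt

(128*2**(2*s)*(2*s + 9)*(2*s + (s + 3)**2 + 7)*uppergamma(s + 3, 1/2) - 16*2**s*(2*s + 9) + 2*s + (s + 3)*(2*s + 9)*log(2) + (2*s + 9)*log(2) + sqrt(2)*(2*s + (s + 3)**2 + 7) + 9)/(16*(2*s + 9)*(2*s + (s + 3)**2 + 7))
  Re(s) > -9/2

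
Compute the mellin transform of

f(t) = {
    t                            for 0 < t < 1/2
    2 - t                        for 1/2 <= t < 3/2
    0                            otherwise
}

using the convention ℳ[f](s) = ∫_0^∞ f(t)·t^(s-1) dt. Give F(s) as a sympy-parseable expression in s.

(3**s*s + 4*3**s - 2*s - 4)/(2*2**s*s*(s + 1))
  Re(s) > -1

summing 2 kernel integrals split by 1/2 yields ℳ[f](s)
piece [0, 1/2): integrate t against the kernel
on [1/2, 3/2): add ∫ (2 - t)·t^(s-1) dt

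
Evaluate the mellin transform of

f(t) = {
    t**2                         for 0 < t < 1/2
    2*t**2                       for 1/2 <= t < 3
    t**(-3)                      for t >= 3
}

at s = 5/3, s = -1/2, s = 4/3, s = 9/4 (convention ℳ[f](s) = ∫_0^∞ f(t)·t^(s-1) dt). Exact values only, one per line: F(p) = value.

F(5/3) = 2**(1/3)*(-9 + 3910*6**(2/3))/528
F(-1/2) = sqrt(2)*(-189 + 2270*sqrt(6))/1134
F(4/3) = 2**(2/3)*(-9 + 3904*6**(1/3))/480
F(9/4) = 2**(3/4)*(-9 + 23600*6**(1/4))/1224

back out the shared t-power: t on [0, 1/2); 2*t on [1/2, 3); t**(-4) on [3, ∞)
decompose at 1/2, 3; ℳ[f](s) sums the 3 pieces' integrals
for t in [0, 1/2): the term is ∫ t**2·t^(s-1)
piece [1/2, 3): integrate 2*t**2 against the kernel
∫ over [3, ∞) of t**(-3)·t^(s-1) joins the sum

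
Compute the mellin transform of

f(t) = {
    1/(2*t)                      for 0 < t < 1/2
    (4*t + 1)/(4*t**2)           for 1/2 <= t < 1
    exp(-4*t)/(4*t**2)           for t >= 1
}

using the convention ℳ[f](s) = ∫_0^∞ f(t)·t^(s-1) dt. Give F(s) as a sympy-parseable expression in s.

(8*2**s*(2 - s) - 4*2**s + 5*4**s*(s - 2) + 4**s + 16*(s - 2)*(s - 1)*uppergamma(s - 2, 4))/(4*2**(2*s)*(s - 2)*(s - 1))
  Re(s) > 1

strip the common scale on t: 1/t on [0, 1); (2*t + 1)/t**2 on [1, 2); exp(-2*t)/t**2 on [2, ∞)
invert the shared t-power to get 1 on [0, 1); (2*t + 1)/t on [1, 2); exp(-2*t)/t on [2, ∞)
invert the shared t-power to get t on [0, 1); 2*t + 1 on [1, 2); exp(-2*t) on [2, ∞)
along the cuts 1/2, 1, ℳ[f](s) splits into 3 integrals
piece [0, 1/2): integrate 1/(2*t) against the kernel
piece [1/2, 1): integrate (4*t + 1)/(4*t**2) against the kernel
over [1, ∞), the kernel integral of exp(-4*t)/(4*t**2) enters the sum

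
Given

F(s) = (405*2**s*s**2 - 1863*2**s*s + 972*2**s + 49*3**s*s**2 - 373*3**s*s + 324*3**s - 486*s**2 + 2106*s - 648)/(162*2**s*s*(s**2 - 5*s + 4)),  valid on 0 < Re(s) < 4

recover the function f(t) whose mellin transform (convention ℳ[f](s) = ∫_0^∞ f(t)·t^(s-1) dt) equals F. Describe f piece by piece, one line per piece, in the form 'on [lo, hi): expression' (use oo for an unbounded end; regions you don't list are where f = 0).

on [0, 1/2): 1
on [1/2, 1): (2*t + 1)/t
on [1, 3/2): 1/2
on [3/2, oo): t**(-4)

strip the shared t-power: t on [0, 1/2); 2*t + 1 on [1/2, 1); t/2 on [1, 3/2); …
integrate the 4 segments split at 1/2, 1, 3/2, then add the results
segment 0 to 1/2 holds 1; add its integral
on [1/2, 1) integrate f = (2*t + 1)/t against the kernel
piece [1, 3/2): integrate 1/2 against the kernel
∫ t**(-4)·t^(s-1) over [3/2, ∞)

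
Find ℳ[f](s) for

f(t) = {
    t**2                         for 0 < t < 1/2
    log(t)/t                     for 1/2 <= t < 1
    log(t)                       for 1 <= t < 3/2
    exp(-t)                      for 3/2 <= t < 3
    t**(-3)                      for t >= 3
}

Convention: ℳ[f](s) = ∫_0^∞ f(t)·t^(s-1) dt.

slice at 1/2, 1, 3/2, 3, transform all 5 pieces, and sum them
∫ t**2·t^(s-1) over [0, 1/2)
∫ log(t)/t·t^(s-1) over [1/2, 1)
∫ over [1, 3/2) of log(t)·t^(s-1) joins the sum
piece [3/2, 3): integrate exp(-t) against the kernel
the [3, ∞) slice contributes ∫ t**(-3)·t^(s-1) dt

(108*2**s*s**2*(s - 3)*(s + 2)*(s**2 - 2*s + 1)*uppergamma(s, 3/2) - 108*2**s*s**2*(s - 3)*(s + 2)*(s**2 - 2*s + 1)*uppergamma(s, 3) - 108*2**s*s**2*(s - 3)*(s + 2) + 108*2**s*(s - 3)*(s + 2)*(s**2 - 2*s + 1) - 108*3**s*s*(s - 3)*(s + 2)*(s**2 - 2*s + 1)*log(2) + 108*3**s*s*(s - 3)*(s + 2)*(s**2 - 2*s + 1)*log(3) - 108*3**s*(s - 3)*(s + 2)*(s**2 - 2*s + 1) - 4*6**s*s**2*(s + 2)*(s**2 - 2*s + 1) + 216*s**3*(s - 3)*(s + 2)*log(2) - 216*s**2*(s - 3)*(s + 2)*log(2) + 216*s**2*(s - 3)*(s + 2) + 27*s**2*(s - 3)*(s**2 - 2*s + 1))/(108*2**s*s**2*(s - 3)*(s + 2)*(s**2 - 2*s + 1))
  -2 < Re(s) < 3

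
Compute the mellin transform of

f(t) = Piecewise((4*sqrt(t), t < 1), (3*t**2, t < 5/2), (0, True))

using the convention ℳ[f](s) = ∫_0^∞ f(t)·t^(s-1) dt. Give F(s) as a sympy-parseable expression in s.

the 2 pieces separated at 1 each add one integral
on [0, 1) integrate f = 4*sqrt(t) against the kernel
∫ 3*t**2·t^(s-1) over [1, 5/2)

((5/2)**s*(150*s + 75)/4 + 2*s + 13)/((s + 2)*(2*s + 1))
  Re(s) > -1/2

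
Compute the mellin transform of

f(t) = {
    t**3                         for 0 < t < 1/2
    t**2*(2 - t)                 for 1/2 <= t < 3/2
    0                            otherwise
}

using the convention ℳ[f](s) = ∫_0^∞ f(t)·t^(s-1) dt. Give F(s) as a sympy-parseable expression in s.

(9*3**s*(s + 2) + 36*3**s - 2*s - 8)/(8*2**s*(s + 2)*(s + 3))
  Re(s) > -3

peel off the shared t-power: t**(5/2) on [0, 1/2); t**(3/2)*(2 - t) on [1/2, 3/2)
undo the shared t-power: t**2 on [0, 1/2); t*(2 - t) on [1/2, 3/2)
the shared t-power comes off first: t on [0, 1/2); 2 - t on [1/2, 3/2)
summing 2 kernel integrals split by 1/2 yields ℳ[f](s)
on [0, 1/2): add ∫ t**3·t^(s-1) dt
on [1/2, 3/2) integrate f = t**2*(2 - t) against the kernel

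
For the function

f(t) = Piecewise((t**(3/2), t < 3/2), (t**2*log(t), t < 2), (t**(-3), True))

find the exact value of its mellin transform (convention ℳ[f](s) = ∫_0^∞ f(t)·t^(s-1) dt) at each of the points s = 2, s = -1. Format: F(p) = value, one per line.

back out the shared t-power: sqrt(t) on [0, 3/2); t*log(t) on [3/2, 2); t**(-4) on [2, ∞)
linearity at 3/2, 2 turns ℳ[f](s) into 3 summed integrals
segment 0 to 3/2 holds t**(3/2); add its integral
the [3/2, 2) slice contributes ∫ t**2*log(t)·t^(s-1) dt
segment 2 to ∞ holds t**(-3); add its integral

F(2) = -81*log(3)/64 - 47/256 + 27*sqrt(6)/56 + 337*log(2)/64
F(-1) = -31/64 + log(8*sqrt(6)/9) + sqrt(6)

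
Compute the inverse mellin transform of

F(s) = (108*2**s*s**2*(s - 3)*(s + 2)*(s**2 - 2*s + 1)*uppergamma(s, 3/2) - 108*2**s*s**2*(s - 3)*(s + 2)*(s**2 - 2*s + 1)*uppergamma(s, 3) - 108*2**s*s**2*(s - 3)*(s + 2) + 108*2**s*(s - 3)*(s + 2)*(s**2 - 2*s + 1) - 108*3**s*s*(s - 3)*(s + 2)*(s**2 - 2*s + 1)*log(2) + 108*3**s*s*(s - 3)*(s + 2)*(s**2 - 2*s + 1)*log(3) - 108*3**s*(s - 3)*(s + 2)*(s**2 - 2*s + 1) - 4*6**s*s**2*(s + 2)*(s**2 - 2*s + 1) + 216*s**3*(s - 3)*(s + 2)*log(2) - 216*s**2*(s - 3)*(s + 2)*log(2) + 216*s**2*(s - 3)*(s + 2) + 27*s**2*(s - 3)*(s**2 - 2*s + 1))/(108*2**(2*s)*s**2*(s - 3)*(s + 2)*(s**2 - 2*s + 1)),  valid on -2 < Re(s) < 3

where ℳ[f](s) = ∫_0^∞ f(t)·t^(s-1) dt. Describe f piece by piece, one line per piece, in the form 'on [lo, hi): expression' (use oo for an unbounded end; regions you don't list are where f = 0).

back out the common scale on t: t**2 on [0, 1/2); log(t)/t on [1/2, 1); log(t) on [1, 3/2); …
cuts at 1/4, 1/2, 3/4, 3/2: linearity sums the 5 kernel integrals
segment [0, 1/4) carries 4*t**2; integrate it
for t in [1/4, 1/2): the term is ∫ log(2*t)/(2*t)·t^(s-1)
∫ log(2*t)·t^(s-1) over [1/2, 3/4)
on [3/4, 3/2) integrate f = exp(-2*t) against the kernel
on [3/2, ∞) integrate f = 1/(8*t**3) against the kernel

on [0, 1/4): 4*t**2
on [1/4, 1/2): log(2*t)/(2*t)
on [1/2, 3/4): log(2*t)
on [3/4, 3/2): exp(-2*t)
on [3/2, oo): 1/(8*t**3)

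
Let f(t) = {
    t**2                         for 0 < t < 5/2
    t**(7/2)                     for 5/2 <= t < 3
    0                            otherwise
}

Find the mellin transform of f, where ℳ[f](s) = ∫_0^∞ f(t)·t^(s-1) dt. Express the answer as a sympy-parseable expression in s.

(2*3**(s + 7/2)*(s + 2) + (5/2)**(s + 2)*(2*s + 7) - 2*(5/2)**(s + 7/2)*(s + 2))/((s + 2)*(2*s + 7))
  Re(s) > -2

the 2 pieces separated at 5/2 each add one integral
segment 0 to 5/2 holds t**2; add its integral
∫ over [5/2, 3) of t**(7/2)·t^(s-1) joins the sum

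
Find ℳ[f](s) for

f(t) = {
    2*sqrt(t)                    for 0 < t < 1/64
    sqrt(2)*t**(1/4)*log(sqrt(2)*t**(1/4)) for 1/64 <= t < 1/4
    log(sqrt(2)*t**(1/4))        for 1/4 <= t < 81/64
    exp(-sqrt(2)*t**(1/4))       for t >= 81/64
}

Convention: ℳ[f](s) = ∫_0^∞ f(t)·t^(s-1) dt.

invert the power substitution to get 2*t on [0, 1/8); sqrt(2)*sqrt(t)*log(sqrt(2)*sqrt(t)) on [1/8, 1/2); log(sqrt(2)*sqrt(t)) on [1/2, 9/8); …
the common scale on t comes off first: t on [0, 1/4); sqrt(t)*log(sqrt(t)) on [1/4, 1); log(sqrt(t)) on [1, 9/4); …
reversing the power substitution: t**2 on [0, 1/2); t*log(t) on [1/2, 1); log(t) on [1, 3/2); …
decompose at 1/64, 1/4, 81/64; ℳ[f](s) sums the 4 pieces' integrals
on [0, 1/64): add ∫ 2*sqrt(t)·t^(s-1) dt
∫ over [1/64, 1/4) of sqrt(2)*t**(1/4)*log(sqrt(2)*t**(1/4))·t^(s-1) joins the sum
piece [1/4, 81/64): integrate log(sqrt(2)*t**(1/4)) against the kernel
[81/64, ∞) adds the kernel integral of exp(-sqrt(2)*t**(1/4))

2**(-6*s - 2)*(16**s*(2*s + 1)*(16*s**2 + 8*s + 1) + 2**(4*s + 4)*s**2*(-2*s - 1) + 2**(4*s + 4)*s**2*(2*s + 1)*(16*s**2 + 8*s + 1)*uppergamma(4*s, 3/2) + 81**s*s*(2*s + 1)*(-4*log(2) + 4*log(3))*(16*s**2 + 8*s + 1) - 81**s*(2*s + 1)*(16*s**2 + 8*s + 1) + 32*s**3*(2*s + 1)*log(2) + 8*s**2*(2*s + 1)*log(2) + s**2*(16*s + 8) + s**2*(32*s**2 + 16*s + 2))/(s**2*(2*s + 1)*(16*s**2 + 8*s + 1))
  Re(s) > -1/2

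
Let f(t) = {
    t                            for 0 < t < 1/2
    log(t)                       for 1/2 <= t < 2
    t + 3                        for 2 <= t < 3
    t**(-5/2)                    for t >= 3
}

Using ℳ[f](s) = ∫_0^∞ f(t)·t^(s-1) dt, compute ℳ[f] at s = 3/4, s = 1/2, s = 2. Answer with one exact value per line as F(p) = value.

F(3/4) = 2**(1/4)*(-436*sqrt(2) + 2*2**(3/4)*3**(1/4) + 65 + log(2**(42 + 84*sqrt(2))) + 180*6**(3/4))/63
F(1/2) = sqrt(2)*(-330 + sqrt(2) + 108*log(2) + 144*sqrt(6))/36
F(2) = 2*sqrt(3)/3 + 17*log(2)/8 + 207/16

integrate the 4 segments split at 1/2, 2, 3, then add the results
on [0, 1/2) integrate f = t against the kernel
the [1/2, 2) slice contributes ∫ log(t)·t^(s-1) dt
piece [2, 3): integrate (t + 3) against the kernel
on [3, ∞): add ∫ t**(-5/2)·t^(s-1) dt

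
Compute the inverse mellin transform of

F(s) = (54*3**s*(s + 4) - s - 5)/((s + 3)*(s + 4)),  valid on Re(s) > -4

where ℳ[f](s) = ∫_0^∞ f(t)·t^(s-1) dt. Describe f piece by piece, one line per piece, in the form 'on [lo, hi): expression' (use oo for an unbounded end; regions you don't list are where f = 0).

on [0, 1): t**4
on [1, 3): 2*t**3

invert the shared t-power to get t**2 on [0, 1); 2*t on [1, 3)
undo the shared t-power: t**(3/2) on [0, 1); 2*sqrt(t) on [1, 3)
integrate the 2 segments split at 1, then add the results
∫ t**4·t^(s-1) over [0, 1)
on [1, 3) integrate f = 2*t**3 against the kernel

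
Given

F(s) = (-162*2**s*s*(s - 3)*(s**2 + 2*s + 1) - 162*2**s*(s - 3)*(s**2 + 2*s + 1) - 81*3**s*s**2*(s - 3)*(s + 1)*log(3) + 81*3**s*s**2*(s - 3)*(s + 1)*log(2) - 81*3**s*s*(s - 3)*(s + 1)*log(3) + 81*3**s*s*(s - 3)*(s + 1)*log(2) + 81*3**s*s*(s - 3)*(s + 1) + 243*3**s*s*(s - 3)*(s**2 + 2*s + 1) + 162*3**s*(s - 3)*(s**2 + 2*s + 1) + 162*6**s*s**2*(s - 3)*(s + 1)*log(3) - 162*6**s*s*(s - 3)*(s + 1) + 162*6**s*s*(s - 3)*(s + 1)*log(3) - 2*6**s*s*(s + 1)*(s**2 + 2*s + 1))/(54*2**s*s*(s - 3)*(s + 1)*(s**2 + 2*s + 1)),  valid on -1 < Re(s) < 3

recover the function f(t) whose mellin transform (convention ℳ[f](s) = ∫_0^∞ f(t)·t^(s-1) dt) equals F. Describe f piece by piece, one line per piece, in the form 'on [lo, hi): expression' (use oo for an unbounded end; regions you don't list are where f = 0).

summing 4 kernel integrals split by 1, 3/2, 3 yields ℳ[f](s)
over [0, 1), the kernel integral of t enters the sum
on [1, 3/2) integrate f = (t + 3) against the kernel
∫ over [3/2, 3) of t*log(t)·t^(s-1) joins the sum
piece [3, ∞): integrate t**(-3) against the kernel

on [0, 1): t
on [1, 3/2): t + 3
on [3/2, 3): t*log(t)
on [3, oo): t**(-3)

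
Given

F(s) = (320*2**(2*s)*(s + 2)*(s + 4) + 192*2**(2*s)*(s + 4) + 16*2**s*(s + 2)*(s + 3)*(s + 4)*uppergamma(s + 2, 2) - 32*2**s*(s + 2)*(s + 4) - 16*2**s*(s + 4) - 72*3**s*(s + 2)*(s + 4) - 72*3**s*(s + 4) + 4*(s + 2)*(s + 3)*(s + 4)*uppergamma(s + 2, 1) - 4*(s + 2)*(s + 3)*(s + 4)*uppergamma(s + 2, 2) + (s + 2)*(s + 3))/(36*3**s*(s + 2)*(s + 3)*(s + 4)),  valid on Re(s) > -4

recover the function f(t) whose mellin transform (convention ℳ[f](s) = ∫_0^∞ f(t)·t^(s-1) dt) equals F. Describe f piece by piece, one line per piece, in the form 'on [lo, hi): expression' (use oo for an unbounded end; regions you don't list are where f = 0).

back out the shared t-power: 9*t**2/4 on [0, 1/3); exp(-3*t) on [1/3, 2/3); 3*t/2 + 1 on [2/3, 1); …
strip the common scale on t: t**2 on [0, 1/2); exp(-2*t) on [1/2, 1); t + 1 on [1, 3/2); …
split f at 1/3, 2/3, 1, 4/3: ℳ[f](s) collects 5 kernel integrals
∫ over [0, 1/3) of 9*t**4/4·t^(s-1) joins the sum
segment 1/3 to 2/3 holds t**2*exp(-3*t); add its integral
the [2/3, 1) slice contributes ∫ t**2*(3*t/2 + 1)·t^(s-1) dt
for t in [1, 4/3): the term is ∫ t**2*(3*t/2 + 3)·t^(s-1)
on [4/3, ∞): add ∫ t**2*exp(-3*t/2)·t^(s-1) dt

on [0, 1/3): 9*t**4/4
on [1/3, 2/3): t**2*exp(-3*t)
on [2/3, 1): t**2*(3*t/2 + 1)
on [1, 4/3): t**2*(3*t/2 + 3)
on [4/3, oo): t**2*exp(-3*t/2)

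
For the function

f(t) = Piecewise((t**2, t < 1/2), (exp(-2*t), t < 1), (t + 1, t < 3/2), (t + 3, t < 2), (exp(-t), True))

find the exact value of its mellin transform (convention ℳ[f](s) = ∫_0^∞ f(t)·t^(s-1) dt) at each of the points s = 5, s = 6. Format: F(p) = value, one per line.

F(5) = (9100*E + 729120 + 118557*exp(2))*exp(-2)/4480
F(6) = (219072*E + 1986101*exp(2) + 36916992)*exp(-2)/43008

f breaks at 1/2, 1, 3/2, 2 into 5 integrals to sum
piece [0, 1/2): integrate t**2 against the kernel
on [1/2, 1): add ∫ exp(-2*t)·t^(s-1) dt
the [1, 3/2) slice contributes ∫ (t + 1)·t^(s-1) dt
piece [3/2, 2): integrate (t + 3) against the kernel
[2, ∞) adds the kernel integral of exp(-t)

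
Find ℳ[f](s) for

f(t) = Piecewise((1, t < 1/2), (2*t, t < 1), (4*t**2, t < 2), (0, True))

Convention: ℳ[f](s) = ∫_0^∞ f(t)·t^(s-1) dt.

(-2**(s + 1)*s**2 + 2**(2*s + 4)*s**2 + 2**(2*s + 4)*s + s + 2)/(2**s*s*(s**2 + 3*s + 2))
  Re(s) > 0

linearity at 1/2, 1 turns ℳ[f](s) into 3 summed integrals
on [0, 1/2): add ∫ 1·t^(s-1) dt
on [1/2, 1) integrate f = 2*t against the kernel
over [1, 2), the kernel integral of 4*t**2 enters the sum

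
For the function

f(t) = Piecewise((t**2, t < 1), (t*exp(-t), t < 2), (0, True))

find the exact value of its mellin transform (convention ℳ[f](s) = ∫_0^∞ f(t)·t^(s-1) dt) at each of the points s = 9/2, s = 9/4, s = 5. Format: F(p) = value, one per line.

remove the shared t-power first: t**(3/2) on [0, 1); sqrt(t)*exp(-t) on [1, 2)
peel off the shared t-power: t on [0, 1); exp(-t) on [1, 2)
treat the 2 regions marked off by 1 separately and sum
the [0, 1) slice contributes ∫ t**2·t^(s-1) dt
for t in [1, 2): the term is ∫ t*exp(-t)·t^(s-1)

F(9/2) = (-105170*sqrt(2) + (-12285*sqrt(pi)*erfc(sqrt(2)) + 64 + 12285*sqrt(pi)*erfc(1))*exp(2) + 49790*E)*exp(-2)/416
F(9/4) = -uppergamma(13/4, 2) + 4/17 + uppergamma(13/4, 1)
F(5) = -872*exp(-2) + 1/7 + 326*exp(-1)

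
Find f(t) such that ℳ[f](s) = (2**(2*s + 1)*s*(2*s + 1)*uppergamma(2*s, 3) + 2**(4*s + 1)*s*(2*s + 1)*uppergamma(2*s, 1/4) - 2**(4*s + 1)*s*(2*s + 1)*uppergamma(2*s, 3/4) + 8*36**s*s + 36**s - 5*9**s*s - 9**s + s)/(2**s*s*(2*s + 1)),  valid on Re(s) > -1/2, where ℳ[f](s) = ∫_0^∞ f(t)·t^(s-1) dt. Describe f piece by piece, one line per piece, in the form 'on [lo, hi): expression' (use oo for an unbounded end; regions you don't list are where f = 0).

strip the common scale on t: sqrt(t) on [0, 1/4); exp(-sqrt(t)/2) on [1/4, 9/4); sqrt(t) + 1 on [9/4, 9); …
the power substitution comes off first: t on [0, 1/2); exp(-t/2) on [1/2, 3/2); t + 1 on [3/2, 3); …
linearity at 1/2, 9/2, 18 turns ℳ[f](s) into 4 summed integrals
the [0, 1/2) slice contributes ∫ sqrt(2)*sqrt(t)/2·t^(s-1) dt
segment [1/2, 9/2) carries exp(-sqrt(2)*sqrt(t)/4); integrate it
piece [9/2, 18): integrate (sqrt(2)*sqrt(t)/2 + 1) against the kernel
between 18 and ∞ the integrand is exp(-sqrt(2)*sqrt(t)/2)·t^(s-1)

on [0, 1/2): sqrt(2)*sqrt(t)/2
on [1/2, 9/2): exp(-sqrt(2)*sqrt(t)/4)
on [9/2, 18): sqrt(2)*sqrt(t)/2 + 1
on [18, oo): exp(-sqrt(2)*sqrt(t)/2)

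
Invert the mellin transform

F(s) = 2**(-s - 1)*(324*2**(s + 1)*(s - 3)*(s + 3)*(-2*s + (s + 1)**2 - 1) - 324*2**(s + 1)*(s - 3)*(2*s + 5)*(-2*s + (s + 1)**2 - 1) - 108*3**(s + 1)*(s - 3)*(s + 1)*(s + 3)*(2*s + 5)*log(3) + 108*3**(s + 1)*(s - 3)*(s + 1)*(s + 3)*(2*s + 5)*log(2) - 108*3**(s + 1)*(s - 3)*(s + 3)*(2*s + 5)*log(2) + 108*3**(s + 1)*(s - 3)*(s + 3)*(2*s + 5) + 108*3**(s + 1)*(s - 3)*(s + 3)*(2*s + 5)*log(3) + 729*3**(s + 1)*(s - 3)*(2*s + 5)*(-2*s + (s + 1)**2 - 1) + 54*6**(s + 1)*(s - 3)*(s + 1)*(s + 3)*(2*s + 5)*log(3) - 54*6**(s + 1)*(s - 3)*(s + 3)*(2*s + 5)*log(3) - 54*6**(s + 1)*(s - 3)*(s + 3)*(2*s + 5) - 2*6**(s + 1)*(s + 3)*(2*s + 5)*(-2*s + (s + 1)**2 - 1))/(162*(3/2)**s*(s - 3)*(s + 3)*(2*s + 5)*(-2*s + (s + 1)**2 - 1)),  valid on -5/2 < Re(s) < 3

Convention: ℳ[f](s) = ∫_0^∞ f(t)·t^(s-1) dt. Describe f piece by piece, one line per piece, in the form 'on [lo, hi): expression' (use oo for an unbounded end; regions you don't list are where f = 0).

undo the common scale on t: t**(5/2) on [0, 1); 2*t**3 on [1, 3/2); log(t) on [3/2, 3); …
strip the shared t-power: t**(3/2) on [0, 1); 2*t**2 on [1, 3/2); log(t)/t on [3/2, 3); …
the 4 pieces separated at 2/3, 1, 2 each add one integral
∫ over [0, 2/3) of 9*sqrt(6)*t**(5/2)/8·t^(s-1) joins the sum
segment [2/3, 1) carries 27*t**3/4; integrate it
for t in [1, 2): the term is ∫ log(3*t/2)·t^(s-1)
∫ over [2, ∞) of 8/(27*t**3)·t^(s-1) joins the sum

on [0, 2/3): 9*sqrt(6)*t**(5/2)/8
on [2/3, 1): 27*t**3/4
on [1, 2): log(3*t/2)
on [2, oo): 8/(27*t**3)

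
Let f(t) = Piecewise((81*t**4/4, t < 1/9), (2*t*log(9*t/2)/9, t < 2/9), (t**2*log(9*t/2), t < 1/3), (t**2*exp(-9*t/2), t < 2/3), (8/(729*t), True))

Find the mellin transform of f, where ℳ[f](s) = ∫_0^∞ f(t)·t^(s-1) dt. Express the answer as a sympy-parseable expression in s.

(48*2**s*(s - 1)*(s + 2)**2*(s + 4)*(2*s - (s + 2)**2 + 3)*uppergamma(s + 2, 3/2) - 48*2**s*(s - 1)*(s + 2)**2*(s + 4)*(2*s - (s + 2)**2 + 3)*uppergamma(s + 2, 3) + 48*2**s*(s - 1)*(s + 2)**2*(s + 4) + 48*2**s*(s - 1)*(s + 4)*(2*s - (s + 2)**2 + 3) + 3**s*(s - 1)*(s + 2)*(s + 4)*(-108*log(2) + 108*log(3))*(2*s - (s + 2)**2 + 3) - 108*3**s*(s - 1)*(s + 4)*(2*s - (s + 2)**2 + 3) - 16*6**s*(s + 2)**2*(s + 4)*(2*s - (s + 2)**2 + 3) - 24*(s - 1)*(s + 2)**3*(s + 4)*log(2) - 24*(s - 1)*(s + 2)**2*(s + 4) + 24*(s - 1)*(s + 2)**2*(s + 4)*log(2) + 3*(s - 1)*(s + 2)**2*(2*s - (s + 2)**2 + 3))/(972*3**(2*s)*(s - 1)*(s + 2)**2*(s + 4)*(2*s - (s + 2)**2 + 3))
  -4 < Re(s) < 1

remove the shared t-power first: 81*t**2/4 on [0, 1/9); 2*log(9*t/2)/(9*t) on [1/9, 2/9); log(9*t/2) on [2/9, 1/3); …
back out the common scale on t: 9*t**2 on [0, 1/6); log(3*t)/(3*t) on [1/6, 1/3); log(3*t) on [1/3, 1/2); …
invert the common scale on t to get t**2 on [0, 1/2); log(t)/t on [1/2, 1); log(t) on [1, 3/2); …
along the cuts 1/9, 2/9, 1/3, 2/3, ℳ[f](s) splits into 5 integrals
for t in [0, 1/9): the term is ∫ 81*t**4/4·t^(s-1)
between 1/9 and 2/9 the integrand is 2*t*log(9*t/2)/9·t^(s-1)
for t in [2/9, 1/3): the term is ∫ t**2*log(9*t/2)·t^(s-1)
over [1/3, 2/3), the kernel integral of t**2*exp(-9*t/2) enters the sum
segment 2/3 to ∞ holds 8/(729*t); add its integral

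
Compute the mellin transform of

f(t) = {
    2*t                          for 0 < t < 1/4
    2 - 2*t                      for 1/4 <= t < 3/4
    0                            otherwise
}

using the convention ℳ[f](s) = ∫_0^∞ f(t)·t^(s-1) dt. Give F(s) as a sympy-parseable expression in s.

invert the common scale on t to get t on [0, 1/2); 2 - t on [1/2, 3/2)
cuts at 1/4: linearity sums the 2 kernel integrals
on [0, 1/4): add ∫ 2*t·t^(s-1) dt
segment [1/4, 3/4) carries (2 - 2*t); integrate it

(3**s*s + 4*3**s - 2*s - 4)/(2*2**(2*s)*s*(s + 1))
  Re(s) > -1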